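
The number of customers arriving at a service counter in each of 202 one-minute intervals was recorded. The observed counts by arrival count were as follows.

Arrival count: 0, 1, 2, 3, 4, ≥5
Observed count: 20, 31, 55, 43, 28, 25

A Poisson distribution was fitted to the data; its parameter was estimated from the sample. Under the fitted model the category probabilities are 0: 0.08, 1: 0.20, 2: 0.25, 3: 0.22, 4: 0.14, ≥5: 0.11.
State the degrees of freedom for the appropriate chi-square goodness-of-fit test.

There are k = 6 categories and 1 parameter estimated from the data, so df = 6 − 1 − 1 = 4.

4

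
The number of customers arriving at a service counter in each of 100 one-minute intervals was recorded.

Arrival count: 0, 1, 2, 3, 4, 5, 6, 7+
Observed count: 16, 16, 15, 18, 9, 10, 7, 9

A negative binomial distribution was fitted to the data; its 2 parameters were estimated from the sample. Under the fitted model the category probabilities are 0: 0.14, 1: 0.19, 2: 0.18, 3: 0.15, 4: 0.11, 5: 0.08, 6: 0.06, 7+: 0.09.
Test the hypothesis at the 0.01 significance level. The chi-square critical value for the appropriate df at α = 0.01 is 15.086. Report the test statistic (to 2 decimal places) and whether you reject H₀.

Expected counts E_i = n·p_i: 100×0.14 = 14, 100×0.19 = 19, 100×0.18 = 18, 100×0.15 = 15, 100×0.11 = 11, 100×0.08 = 8, 100×0.06 = 6, 100×0.09 = 9.
0: (16 − 14)²/14 = 4/14 = 0.286
1: (16 − 19)²/19 = 9/19 = 0.474
2: (15 − 18)²/18 = 9/18 = 0.500
3: (18 − 15)²/15 = 9/15 = 0.600
4: (9 − 11)²/11 = 4/11 = 0.364
5: (10 − 8)²/8 = 4/8 = 0.500
6: (7 − 6)²/6 = 1/6 = 0.167
7+: (9 − 9)²/9 = 0/9 = 0.000
Sum = 2.89
df = 5. Since 2.89 < 15.086, we do not reject H₀.

2.89; do not reject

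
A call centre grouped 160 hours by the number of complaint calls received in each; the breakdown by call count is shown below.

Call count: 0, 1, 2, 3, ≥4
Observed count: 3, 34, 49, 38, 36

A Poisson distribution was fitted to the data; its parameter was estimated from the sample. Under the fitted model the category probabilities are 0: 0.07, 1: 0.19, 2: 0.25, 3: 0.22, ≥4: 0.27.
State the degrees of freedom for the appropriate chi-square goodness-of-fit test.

There are k = 5 categories and 1 parameter estimated from the data, so df = 5 − 1 − 1 = 3.

3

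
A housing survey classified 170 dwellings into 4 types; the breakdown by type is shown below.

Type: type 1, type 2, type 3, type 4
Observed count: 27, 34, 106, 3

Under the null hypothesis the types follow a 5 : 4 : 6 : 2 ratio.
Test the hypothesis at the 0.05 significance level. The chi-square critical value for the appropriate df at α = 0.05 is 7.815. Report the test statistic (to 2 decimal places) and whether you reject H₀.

61.20; reject

Ratio total = 17. Expected counts: 170×5/17 = 50, 170×4/17 = 40, 170×6/17 = 60, 170×2/17 = 20.
χ² = (27−50)²/50 + (34−40)²/40 + (106−60)²/60 + (3−20)²/20
   = 10.580 + 0.900 + 35.267 + 14.450
Sum = 61.20
df = 3. Since 61.20 > 7.815, we reject H₀.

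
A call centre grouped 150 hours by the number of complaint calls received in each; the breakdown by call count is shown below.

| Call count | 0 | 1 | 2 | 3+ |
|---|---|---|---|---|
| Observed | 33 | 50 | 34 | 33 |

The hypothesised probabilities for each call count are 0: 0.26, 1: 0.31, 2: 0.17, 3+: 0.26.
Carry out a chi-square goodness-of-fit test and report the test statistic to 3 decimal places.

4.943

Expected counts E_i = n·p_i: 150×0.26 = 39, 150×0.31 = 46.5, 150×0.17 = 25.5, 150×0.26 = 39.
cat         O        E   (O−E)²/E
0          33       39     0.9231
1          50     46.5     0.2634
2          34     25.5     2.8333
3+         33       39     0.9231
Sum = 4.943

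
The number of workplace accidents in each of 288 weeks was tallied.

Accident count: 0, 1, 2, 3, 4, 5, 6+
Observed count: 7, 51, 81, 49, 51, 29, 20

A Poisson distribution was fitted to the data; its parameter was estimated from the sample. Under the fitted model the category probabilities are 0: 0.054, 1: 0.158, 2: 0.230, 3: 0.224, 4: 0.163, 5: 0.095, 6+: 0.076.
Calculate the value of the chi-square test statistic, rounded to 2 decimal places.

Expected counts E_i = n·p_i: 288×0.054 = 15.552, 288×0.158 = 45.504, 288×0.230 = 66.24, 288×0.224 = 64.512, 288×0.163 = 46.944, 288×0.095 = 27.36, 288×0.076 = 21.888.
χ² = (7−15.552)²/15.552 + (51−45.504)²/45.504 + (81−66.24)²/66.24 + (49−64.512)²/64.512 + (51−46.944)²/46.944 + (29−27.36)²/27.36 + (20−21.888)²/21.888
   = 4.703 + 0.664 + 3.289 + 3.730 + 0.350 + 0.098 + 0.163
Sum = 13.00

13.00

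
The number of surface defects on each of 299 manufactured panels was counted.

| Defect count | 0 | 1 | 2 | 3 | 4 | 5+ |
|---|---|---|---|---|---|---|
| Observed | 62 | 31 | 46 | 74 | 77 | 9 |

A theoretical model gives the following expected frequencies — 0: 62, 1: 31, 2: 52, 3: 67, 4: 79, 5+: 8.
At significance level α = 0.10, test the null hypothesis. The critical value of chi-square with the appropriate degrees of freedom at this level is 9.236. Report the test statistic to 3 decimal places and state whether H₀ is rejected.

1.599; do not reject

cat         O        E   (O−E)²/E
0          62       62     0.0000
1          31       31     0.0000
2          46       52     0.6923
3          74       67     0.7313
4          77       79     0.0506
5+          9        8     0.1250
Sum = 1.599
df = 5. Since 1.599 < 9.236, we do not reject H₀.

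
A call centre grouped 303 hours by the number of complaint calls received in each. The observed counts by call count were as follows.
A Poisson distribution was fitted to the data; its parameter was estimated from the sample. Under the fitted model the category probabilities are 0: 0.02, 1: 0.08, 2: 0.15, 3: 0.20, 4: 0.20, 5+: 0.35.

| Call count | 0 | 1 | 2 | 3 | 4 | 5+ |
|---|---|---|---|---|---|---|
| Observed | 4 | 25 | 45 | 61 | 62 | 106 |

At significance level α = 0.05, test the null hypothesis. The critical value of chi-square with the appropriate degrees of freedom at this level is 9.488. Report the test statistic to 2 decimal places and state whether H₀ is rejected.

Expected counts E_i = n·p_i: 303×0.02 = 6.06, 303×0.08 = 24.24, 303×0.15 = 45.45, 303×0.20 = 60.6, 303×0.20 = 60.6, 303×0.35 = 106.05.
0: (4 − 6.06)²/6.06 = 4.2436/6.06 = 0.700
1: (25 − 24.24)²/24.24 = 0.5776/24.24 = 0.024
2: (45 − 45.45)²/45.45 = 0.2025/45.45 = 0.004
3: (61 − 60.6)²/60.6 = 0.16/60.6 = 0.003
4: (62 − 60.6)²/60.6 = 1.96/60.6 = 0.032
5+: (106 − 106.05)²/106.05 = 0.0025/106.05 = 0.000
Sum = 0.76
df = 4. Since 0.76 < 9.488, we do not reject H₀.

0.76; do not reject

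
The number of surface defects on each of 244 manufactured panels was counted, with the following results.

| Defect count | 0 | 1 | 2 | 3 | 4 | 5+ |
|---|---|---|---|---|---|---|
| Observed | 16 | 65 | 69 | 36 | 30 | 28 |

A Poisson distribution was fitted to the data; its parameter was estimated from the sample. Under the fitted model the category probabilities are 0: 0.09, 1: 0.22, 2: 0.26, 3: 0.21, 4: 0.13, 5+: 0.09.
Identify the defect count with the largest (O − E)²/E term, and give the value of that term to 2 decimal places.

Expected counts E_i = n·p_i: 244×0.09 = 21.96, 244×0.22 = 53.68, 244×0.26 = 63.44, 244×0.21 = 51.24, 244×0.13 = 31.72, 244×0.09 = 21.96.
χ² = (16−21.96)²/21.96 + (65−53.68)²/53.68 + (69−63.44)²/63.44 + (36−51.24)²/51.24 + (30−31.72)²/31.72 + (28−21.96)²/21.96
   = 1.618 + 2.387 + 0.487 + 4.533 + 0.093 + 1.661
The largest term is for 3: 4.53.

3, 4.53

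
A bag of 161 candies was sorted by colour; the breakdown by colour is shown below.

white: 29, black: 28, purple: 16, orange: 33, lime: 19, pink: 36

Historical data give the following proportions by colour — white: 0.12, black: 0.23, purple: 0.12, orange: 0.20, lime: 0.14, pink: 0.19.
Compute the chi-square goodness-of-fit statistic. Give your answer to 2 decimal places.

Expected counts E_i = n·p_i: 161×0.12 = 19.32, 161×0.23 = 37.03, 161×0.12 = 19.32, 161×0.20 = 32.2, 161×0.14 = 22.54, 161×0.19 = 30.59.
white: (29 − 19.32)²/19.32 = 93.7024/19.32 = 4.850
black: (28 − 37.03)²/37.03 = 81.5409/37.03 = 2.202
purple: (16 − 19.32)²/19.32 = 11.0224/19.32 = 0.571
orange: (33 − 32.2)²/32.2 = 0.64/32.2 = 0.020
lime: (19 − 22.54)²/22.54 = 12.5316/22.54 = 0.556
pink: (36 − 30.59)²/30.59 = 29.2681/30.59 = 0.957
Sum = 9.16

9.16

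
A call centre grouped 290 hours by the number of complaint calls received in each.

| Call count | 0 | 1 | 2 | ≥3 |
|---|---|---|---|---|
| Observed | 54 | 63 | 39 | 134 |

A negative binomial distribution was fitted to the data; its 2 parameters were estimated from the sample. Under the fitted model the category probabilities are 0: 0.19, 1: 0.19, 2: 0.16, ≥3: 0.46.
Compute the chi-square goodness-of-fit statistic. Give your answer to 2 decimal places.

Expected counts E_i = n·p_i: 290×0.19 = 55.1, 290×0.19 = 55.1, 290×0.16 = 46.4, 290×0.46 = 133.4.
0: (54 − 55.1)²/55.1 = 1.21/55.1 = 0.022
1: (63 − 55.1)²/55.1 = 62.41/55.1 = 1.133
2: (39 − 46.4)²/46.4 = 54.76/46.4 = 1.180
≥3: (134 − 133.4)²/133.4 = 0.36/133.4 = 0.003
Sum = 2.34

2.34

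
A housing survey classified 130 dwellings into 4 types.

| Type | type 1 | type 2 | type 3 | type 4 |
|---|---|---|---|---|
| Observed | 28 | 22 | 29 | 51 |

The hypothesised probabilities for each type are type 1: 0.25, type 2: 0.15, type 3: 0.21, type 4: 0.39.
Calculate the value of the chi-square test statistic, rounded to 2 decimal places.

Expected counts E_i = n·p_i: 130×0.25 = 32.5, 130×0.15 = 19.5, 130×0.21 = 27.3, 130×0.39 = 50.7.
cat         O        E   (O−E)²/E
type 1     28     32.5      0.623
type 2     22     19.5      0.321
type 3     29     27.3      0.106
type 4     51     50.7      0.002
Sum = 1.05

1.05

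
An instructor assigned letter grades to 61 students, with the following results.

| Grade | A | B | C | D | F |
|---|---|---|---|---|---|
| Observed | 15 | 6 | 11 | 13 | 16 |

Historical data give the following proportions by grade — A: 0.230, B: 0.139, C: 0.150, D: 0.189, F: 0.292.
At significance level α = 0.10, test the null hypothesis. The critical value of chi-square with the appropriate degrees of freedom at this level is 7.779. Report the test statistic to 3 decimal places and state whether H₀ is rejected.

1.538; do not reject

Expected counts E_i = n·p_i: 61×0.230 = 14.03, 61×0.139 = 8.479, 61×0.150 = 9.15, 61×0.189 = 11.529, 61×0.292 = 17.812.
cat         O        E   (O−E)²/E
A          15    14.03     0.0671
B           6    8.479     0.7248
C          11     9.15     0.3740
D          13   11.529     0.1877
F          16   17.812     0.1843
Sum = 1.538
df = 4. Since 1.538 < 7.779, we do not reject H₀.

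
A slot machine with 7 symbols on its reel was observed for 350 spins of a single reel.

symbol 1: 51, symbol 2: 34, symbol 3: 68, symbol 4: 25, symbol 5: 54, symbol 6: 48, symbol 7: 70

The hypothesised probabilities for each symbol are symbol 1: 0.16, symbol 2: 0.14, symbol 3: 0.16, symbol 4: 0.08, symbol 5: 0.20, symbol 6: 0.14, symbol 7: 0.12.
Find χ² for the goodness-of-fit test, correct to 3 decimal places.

Expected counts E_i = n·p_i: 350×0.16 = 56, 350×0.14 = 49, 350×0.16 = 56, 350×0.08 = 28, 350×0.20 = 70, 350×0.14 = 49, 350×0.12 = 42.
cat           O        E   (O−E)²/E
symbol 1     51       56     0.4464
symbol 2     34       49     4.5918
symbol 3     68       56     2.5714
symbol 4     25       28     0.3214
symbol 5     54       70     3.6571
symbol 6     48       49     0.0204
symbol 7     70       42    18.6667
Sum = 30.275

30.275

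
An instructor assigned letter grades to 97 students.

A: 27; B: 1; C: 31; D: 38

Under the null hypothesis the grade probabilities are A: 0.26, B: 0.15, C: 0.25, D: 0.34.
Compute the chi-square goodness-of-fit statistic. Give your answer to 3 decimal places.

15.387

Expected counts E_i = n·p_i: 97×0.26 = 25.22, 97×0.15 = 14.55, 97×0.25 = 24.25, 97×0.34 = 32.98.
A: (27 − 25.22)²/25.22 = 3.1684/25.22 = 0.1256
B: (1 − 14.55)²/14.55 = 183.6025/14.55 = 12.6187
C: (31 − 24.25)²/24.25 = 45.5625/24.25 = 1.8789
D: (38 − 32.98)²/32.98 = 25.2004/32.98 = 0.7641
Sum = 15.387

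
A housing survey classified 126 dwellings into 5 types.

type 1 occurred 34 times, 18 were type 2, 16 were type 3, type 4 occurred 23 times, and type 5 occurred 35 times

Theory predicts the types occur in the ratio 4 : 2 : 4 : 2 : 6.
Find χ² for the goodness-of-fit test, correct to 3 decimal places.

Ratio total = 18. Expected counts: 126×4/18 = 28, 126×2/18 = 14, 126×4/18 = 28, 126×2/18 = 14, 126×6/18 = 42.
cat         O        E   (O−E)²/E
type 1     34       28     1.2857
type 2     18       14     1.1429
type 3     16       28     5.1429
type 4     23       14     5.7857
type 5     35       42     1.1667
Sum = 14.524

14.524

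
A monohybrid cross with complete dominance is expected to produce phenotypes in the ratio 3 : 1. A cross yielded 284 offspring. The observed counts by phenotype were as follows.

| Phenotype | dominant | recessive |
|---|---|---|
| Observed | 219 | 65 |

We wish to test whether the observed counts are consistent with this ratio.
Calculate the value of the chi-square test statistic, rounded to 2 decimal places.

Ratio total = 4. Expected counts: 284×3/4 = 213, 284×1/4 = 71.
χ² = (219−213)²/213 + (65−71)²/71
   = 0.169 + 0.507
Sum = 0.68

0.68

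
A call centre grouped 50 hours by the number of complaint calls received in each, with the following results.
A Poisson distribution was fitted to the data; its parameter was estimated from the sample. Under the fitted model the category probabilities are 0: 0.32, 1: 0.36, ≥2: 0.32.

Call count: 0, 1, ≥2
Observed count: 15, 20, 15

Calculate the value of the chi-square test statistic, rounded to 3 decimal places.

Expected counts E_i = n·p_i: 50×0.32 = 16, 50×0.36 = 18, 50×0.32 = 16.
cat         O        E   (O−E)²/E
0          15       16     0.0625
1          20       18     0.2222
≥2         15       16     0.0625
Sum = 0.347

0.347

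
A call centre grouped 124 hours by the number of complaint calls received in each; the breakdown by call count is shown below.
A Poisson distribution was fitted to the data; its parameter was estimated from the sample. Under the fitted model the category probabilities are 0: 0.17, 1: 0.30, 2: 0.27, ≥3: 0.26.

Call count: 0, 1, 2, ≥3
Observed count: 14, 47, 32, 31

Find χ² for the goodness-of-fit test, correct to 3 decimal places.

5.073

Expected counts E_i = n·p_i: 124×0.17 = 21.08, 124×0.30 = 37.2, 124×0.27 = 33.48, 124×0.26 = 32.24.
χ² = (14−21.08)²/21.08 + (47−37.2)²/37.2 + (32−33.48)²/33.48 + (31−32.24)²/32.24
   = 2.3779 + 2.5817 + 0.0654 + 0.0477
Sum = 5.073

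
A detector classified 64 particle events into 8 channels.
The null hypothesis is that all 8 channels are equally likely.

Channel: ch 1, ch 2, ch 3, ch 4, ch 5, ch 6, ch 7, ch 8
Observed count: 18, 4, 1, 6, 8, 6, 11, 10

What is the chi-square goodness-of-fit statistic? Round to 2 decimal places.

23.25

Under H₀ each category has probability 1/8, so each expected count is 64/8 = 8.
χ² = (18−8)²/8 + (4−8)²/8 + (1−8)²/8 + (6−8)²/8 + (8−8)²/8 + (6−8)²/8 + (11−8)²/8 + (10−8)²/8
   = 12.500 + 2.000 + 6.125 + 0.500 + 0.000 + 0.500 + 1.125 + 0.500
Sum = 23.25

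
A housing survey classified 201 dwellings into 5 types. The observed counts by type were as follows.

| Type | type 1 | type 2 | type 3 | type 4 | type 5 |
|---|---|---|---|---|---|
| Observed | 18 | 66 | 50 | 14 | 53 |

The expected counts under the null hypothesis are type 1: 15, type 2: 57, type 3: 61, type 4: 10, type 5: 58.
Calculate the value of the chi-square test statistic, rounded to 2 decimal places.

6.04

cat         O        E   (O−E)²/E
type 1     18       15      0.600
type 2     66       57      1.421
type 3     50       61      1.984
type 4     14       10      1.600
type 5     53       58      0.431
Sum = 6.04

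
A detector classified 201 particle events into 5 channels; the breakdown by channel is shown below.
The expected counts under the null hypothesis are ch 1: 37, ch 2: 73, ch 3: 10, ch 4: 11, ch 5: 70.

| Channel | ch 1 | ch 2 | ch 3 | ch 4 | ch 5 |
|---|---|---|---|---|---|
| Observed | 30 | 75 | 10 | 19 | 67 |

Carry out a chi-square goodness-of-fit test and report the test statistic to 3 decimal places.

7.326

ch 1: (30 − 37)²/37 = 49/37 = 1.3243
ch 2: (75 − 73)²/73 = 4/73 = 0.0548
ch 3: (10 − 10)²/10 = 0/10 = 0.0000
ch 4: (19 − 11)²/11 = 64/11 = 5.8182
ch 5: (67 − 70)²/70 = 9/70 = 0.1286
Sum = 7.326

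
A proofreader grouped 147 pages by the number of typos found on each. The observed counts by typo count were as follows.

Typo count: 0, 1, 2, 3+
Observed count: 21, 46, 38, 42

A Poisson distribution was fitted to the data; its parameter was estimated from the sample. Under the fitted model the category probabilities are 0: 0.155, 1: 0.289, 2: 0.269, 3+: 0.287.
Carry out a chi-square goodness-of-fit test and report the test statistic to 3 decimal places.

Expected counts E_i = n·p_i: 147×0.155 = 22.785, 147×0.289 = 42.483, 147×0.269 = 39.543, 147×0.287 = 42.189.
cat         O        E   (O−E)²/E
0          21   22.785     0.1398
1          46   42.483     0.2912
2          38   39.543     0.0602
3+         42   42.189     0.0008
Sum = 0.492

0.492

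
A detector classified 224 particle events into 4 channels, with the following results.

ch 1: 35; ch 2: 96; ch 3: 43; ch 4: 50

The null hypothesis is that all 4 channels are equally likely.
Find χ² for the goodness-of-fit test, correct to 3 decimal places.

40.107

Expected count for each of the 4 categories: 224/4 = 56.
ch 1: (35 − 56)²/56 = 441/56 = 7.8750
ch 2: (96 − 56)²/56 = 1600/56 = 28.5714
ch 3: (43 − 56)²/56 = 169/56 = 3.0179
ch 4: (50 − 56)²/56 = 36/56 = 0.6429
Sum = 40.107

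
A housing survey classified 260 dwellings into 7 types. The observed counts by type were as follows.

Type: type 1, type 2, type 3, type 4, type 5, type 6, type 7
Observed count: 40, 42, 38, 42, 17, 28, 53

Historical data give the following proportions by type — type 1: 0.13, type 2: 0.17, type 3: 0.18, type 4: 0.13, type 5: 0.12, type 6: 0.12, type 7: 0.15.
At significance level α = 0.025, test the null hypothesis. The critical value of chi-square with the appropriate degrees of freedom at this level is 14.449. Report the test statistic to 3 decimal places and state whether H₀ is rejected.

Expected counts E_i = n·p_i: 260×0.13 = 33.8, 260×0.17 = 44.2, 260×0.18 = 46.8, 260×0.13 = 33.8, 260×0.12 = 31.2, 260×0.12 = 31.2, 260×0.15 = 39.
cat         O        E   (O−E)²/E
type 1     40     33.8     1.1373
type 2     42     44.2     0.1095
type 3     38     46.8     1.6547
type 4     42     33.8     1.9893
type 5     17     31.2     6.4628
type 6     28     31.2     0.3282
type 7     53       39     5.0256
Sum = 16.707
df = 6. Since 16.707 > 14.449, we reject H₀.

16.707; reject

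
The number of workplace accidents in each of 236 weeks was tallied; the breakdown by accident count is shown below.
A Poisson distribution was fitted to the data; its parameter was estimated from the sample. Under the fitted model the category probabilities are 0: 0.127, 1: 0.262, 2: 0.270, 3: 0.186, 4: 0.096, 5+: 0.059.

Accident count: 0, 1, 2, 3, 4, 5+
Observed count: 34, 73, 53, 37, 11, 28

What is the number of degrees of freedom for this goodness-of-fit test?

4

There are k = 6 categories and 1 parameter estimated from the data, so df = 6 − 1 − 1 = 4.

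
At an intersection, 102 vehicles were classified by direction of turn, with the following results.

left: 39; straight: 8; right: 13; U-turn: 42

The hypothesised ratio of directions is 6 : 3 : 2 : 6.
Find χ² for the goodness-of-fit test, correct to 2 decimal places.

6.89

Ratio total = 17. Expected counts: 102×6/17 = 36, 102×3/17 = 18, 102×2/17 = 12, 102×6/17 = 36.
left: (39 − 36)²/36 = 9/36 = 0.250
straight: (8 − 18)²/18 = 100/18 = 5.556
right: (13 − 12)²/12 = 1/12 = 0.083
U-turn: (42 − 36)²/36 = 36/36 = 1.000
Sum = 6.89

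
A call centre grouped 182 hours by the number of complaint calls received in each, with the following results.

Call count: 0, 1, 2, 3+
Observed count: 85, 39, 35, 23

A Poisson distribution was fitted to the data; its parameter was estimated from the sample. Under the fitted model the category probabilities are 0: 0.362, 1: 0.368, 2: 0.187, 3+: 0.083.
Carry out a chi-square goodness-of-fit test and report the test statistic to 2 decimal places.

Expected counts E_i = n·p_i: 182×0.362 = 65.884, 182×0.368 = 66.976, 182×0.187 = 34.034, 182×0.083 = 15.106.
cat         O        E   (O−E)²/E
0          85   65.884      5.546
1          39   66.976     11.686
2          35   34.034      0.027
3+         23   15.106      4.125
Sum = 21.38

21.38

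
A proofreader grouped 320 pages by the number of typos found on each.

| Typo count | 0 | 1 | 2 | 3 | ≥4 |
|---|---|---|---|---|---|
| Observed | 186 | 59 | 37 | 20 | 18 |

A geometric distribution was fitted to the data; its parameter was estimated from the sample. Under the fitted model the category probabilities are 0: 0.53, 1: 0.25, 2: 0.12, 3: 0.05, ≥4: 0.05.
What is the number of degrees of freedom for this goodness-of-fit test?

3

There are k = 5 categories and 1 parameter estimated from the data, so df = 5 − 1 − 1 = 3.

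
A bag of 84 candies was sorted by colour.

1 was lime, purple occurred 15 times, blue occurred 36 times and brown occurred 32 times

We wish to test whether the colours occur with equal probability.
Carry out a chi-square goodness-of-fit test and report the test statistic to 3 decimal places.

Expected count for each of the 4 categories: 84/4 = 21.
χ² = (1−21)²/21 + (15−21)²/21 + (36−21)²/21 + (32−21)²/21
   = 19.0476 + 1.7143 + 10.7143 + 5.7619
Sum = 37.238

37.238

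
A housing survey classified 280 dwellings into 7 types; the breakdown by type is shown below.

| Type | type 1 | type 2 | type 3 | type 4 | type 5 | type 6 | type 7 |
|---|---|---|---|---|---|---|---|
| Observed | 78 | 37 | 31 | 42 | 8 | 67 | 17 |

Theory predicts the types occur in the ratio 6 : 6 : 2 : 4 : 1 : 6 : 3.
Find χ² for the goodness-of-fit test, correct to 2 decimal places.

Ratio total = 28. Expected counts: 280×6/28 = 60, 280×6/28 = 60, 280×2/28 = 20, 280×4/28 = 40, 280×1/28 = 10, 280×6/28 = 60, 280×3/28 = 30.
χ² = (78−60)²/60 + (37−60)²/60 + (31−20)²/20 + (42−40)²/40 + (8−10)²/10 + (67−60)²/60 + (17−30)²/30
   = 5.400 + 8.817 + 6.050 + 0.100 + 0.400 + 0.817 + 5.633
Sum = 27.22

27.22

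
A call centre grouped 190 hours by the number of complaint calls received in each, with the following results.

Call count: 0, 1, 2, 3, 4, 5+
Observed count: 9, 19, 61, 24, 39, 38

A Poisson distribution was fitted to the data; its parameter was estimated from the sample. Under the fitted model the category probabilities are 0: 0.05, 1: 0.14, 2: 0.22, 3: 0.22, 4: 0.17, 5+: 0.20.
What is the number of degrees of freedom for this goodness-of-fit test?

There are k = 6 categories and 1 parameter estimated from the data, so df = 6 − 1 − 1 = 4.

4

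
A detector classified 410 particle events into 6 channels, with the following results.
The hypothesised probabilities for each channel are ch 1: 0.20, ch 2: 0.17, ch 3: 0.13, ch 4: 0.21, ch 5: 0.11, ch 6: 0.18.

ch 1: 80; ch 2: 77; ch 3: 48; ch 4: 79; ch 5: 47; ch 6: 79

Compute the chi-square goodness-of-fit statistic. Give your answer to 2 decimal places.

2.37

Expected counts E_i = n·p_i: 410×0.20 = 82, 410×0.17 = 69.7, 410×0.13 = 53.3, 410×0.21 = 86.1, 410×0.11 = 45.1, 410×0.18 = 73.8.
cat         O        E   (O−E)²/E
ch 1       80       82      0.049
ch 2       77     69.7      0.765
ch 3       48     53.3      0.527
ch 4       79     86.1      0.585
ch 5       47     45.1      0.080
ch 6       79     73.8      0.366
Sum = 2.37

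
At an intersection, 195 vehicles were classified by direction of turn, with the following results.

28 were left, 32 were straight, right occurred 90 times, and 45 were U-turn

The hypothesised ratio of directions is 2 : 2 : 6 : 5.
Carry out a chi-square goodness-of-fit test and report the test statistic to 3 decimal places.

9.538

Ratio total = 15. Expected counts: 195×2/15 = 26, 195×2/15 = 26, 195×6/15 = 78, 195×5/15 = 65.
cat           O        E   (O−E)²/E
left         28       26     0.1538
straight     32       26     1.3846
right        90       78     1.8462
U-turn       45       65     6.1538
Sum = 9.538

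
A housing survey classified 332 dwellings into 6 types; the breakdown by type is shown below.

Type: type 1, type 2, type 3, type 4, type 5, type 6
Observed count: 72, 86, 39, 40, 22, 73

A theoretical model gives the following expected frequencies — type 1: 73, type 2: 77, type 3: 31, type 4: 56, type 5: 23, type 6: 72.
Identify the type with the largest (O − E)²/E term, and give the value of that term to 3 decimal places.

type 4, 4.571

χ² = (72−73)²/73 + (86−77)²/77 + (39−31)²/31 + (40−56)²/56 + (22−23)²/23 + (73−72)²/72
   = 0.0137 + 1.0519 + 2.0645 + 4.5714 + 0.0435 + 0.0139
The largest term is for type 4: 4.571.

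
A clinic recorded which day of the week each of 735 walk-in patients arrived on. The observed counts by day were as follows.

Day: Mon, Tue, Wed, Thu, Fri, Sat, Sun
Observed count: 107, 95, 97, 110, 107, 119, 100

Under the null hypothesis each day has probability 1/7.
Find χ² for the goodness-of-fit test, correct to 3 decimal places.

3.981

Under H₀ each category has probability 1/7, so each expected count is 735/7 = 105.
Mon: (107 − 105)²/105 = 4/105 = 0.0381
Tue: (95 − 105)²/105 = 100/105 = 0.9524
Wed: (97 − 105)²/105 = 64/105 = 0.6095
Thu: (110 − 105)²/105 = 25/105 = 0.2381
Fri: (107 − 105)²/105 = 4/105 = 0.0381
Sat: (119 − 105)²/105 = 196/105 = 1.8667
Sun: (100 − 105)²/105 = 25/105 = 0.2381
Sum = 3.981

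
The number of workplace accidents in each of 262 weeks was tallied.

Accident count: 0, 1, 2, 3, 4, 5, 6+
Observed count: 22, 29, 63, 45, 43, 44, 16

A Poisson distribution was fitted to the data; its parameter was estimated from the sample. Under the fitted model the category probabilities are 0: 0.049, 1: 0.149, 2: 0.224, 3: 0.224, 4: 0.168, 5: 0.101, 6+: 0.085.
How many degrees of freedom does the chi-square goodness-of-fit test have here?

5

There are k = 7 categories and 1 parameter estimated from the data, so df = 7 − 1 − 1 = 5.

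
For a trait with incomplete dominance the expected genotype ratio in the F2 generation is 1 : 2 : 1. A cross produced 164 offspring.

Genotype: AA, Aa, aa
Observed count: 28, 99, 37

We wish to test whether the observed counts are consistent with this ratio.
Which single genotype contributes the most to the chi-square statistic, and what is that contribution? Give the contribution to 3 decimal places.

Ratio total = 4. Expected counts: 164×1/4 = 41, 164×2/4 = 82, 164×1/4 = 41.
AA: (28 − 41)²/41 = 169/41 = 4.1220
Aa: (99 − 82)²/82 = 289/82 = 3.5244
aa: (37 − 41)²/41 = 16/41 = 0.3902
The largest term is for AA: 4.122.

AA, 4.122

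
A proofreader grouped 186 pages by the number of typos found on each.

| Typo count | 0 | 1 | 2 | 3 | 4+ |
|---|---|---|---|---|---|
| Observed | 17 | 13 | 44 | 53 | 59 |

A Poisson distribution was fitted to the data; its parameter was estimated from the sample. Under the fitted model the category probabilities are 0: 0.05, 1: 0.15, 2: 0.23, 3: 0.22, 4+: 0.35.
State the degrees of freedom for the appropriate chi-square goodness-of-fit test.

There are k = 5 categories and 1 parameter estimated from the data, so df = 5 − 1 − 1 = 3.

3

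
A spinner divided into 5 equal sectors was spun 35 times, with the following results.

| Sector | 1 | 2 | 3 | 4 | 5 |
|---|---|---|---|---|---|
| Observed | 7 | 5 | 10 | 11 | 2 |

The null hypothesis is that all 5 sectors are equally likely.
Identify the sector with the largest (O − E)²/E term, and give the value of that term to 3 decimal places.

Under H₀ each category has probability 1/5, so each expected count is 35/5 = 7.
1: (7 − 7)²/7 = 0/7 = 0.0000
2: (5 − 7)²/7 = 4/7 = 0.5714
3: (10 − 7)²/7 = 9/7 = 1.2857
4: (11 − 7)²/7 = 16/7 = 2.2857
5: (2 − 7)²/7 = 25/7 = 3.5714
The largest term is for 5: 3.571.

5, 3.571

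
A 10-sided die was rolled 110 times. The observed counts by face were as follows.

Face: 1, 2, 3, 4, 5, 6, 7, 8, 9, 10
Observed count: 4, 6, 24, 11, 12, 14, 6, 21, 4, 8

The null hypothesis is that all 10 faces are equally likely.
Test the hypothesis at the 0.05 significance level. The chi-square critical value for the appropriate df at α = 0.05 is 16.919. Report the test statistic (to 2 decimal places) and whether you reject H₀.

39.64; reject

Under H₀ each category has probability 1/10, so each expected count is 110/10 = 11.
cat         O        E   (O−E)²/E
1           4       11      4.455
2           6       11      2.273
3          24       11     15.364
4          11       11      0.000
5          12       11      0.091
6          14       11      0.818
7           6       11      2.273
8          21       11      9.091
9           4       11      4.455
10          8       11      0.818
Sum = 39.64
df = 9. Since 39.64 > 16.919, we reject H₀.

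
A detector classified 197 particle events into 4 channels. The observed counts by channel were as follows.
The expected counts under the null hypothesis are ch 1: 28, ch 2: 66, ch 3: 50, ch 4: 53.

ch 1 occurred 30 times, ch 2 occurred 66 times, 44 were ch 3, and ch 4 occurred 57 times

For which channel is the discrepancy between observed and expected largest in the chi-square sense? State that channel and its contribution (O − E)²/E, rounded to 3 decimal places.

ch 3, 0.720

χ² = (30−28)²/28 + (66−66)²/66 + (44−50)²/50 + (57−53)²/53
   = 0.1429 + 0.0000 + 0.7200 + 0.3019
The largest term is for ch 3: 0.720.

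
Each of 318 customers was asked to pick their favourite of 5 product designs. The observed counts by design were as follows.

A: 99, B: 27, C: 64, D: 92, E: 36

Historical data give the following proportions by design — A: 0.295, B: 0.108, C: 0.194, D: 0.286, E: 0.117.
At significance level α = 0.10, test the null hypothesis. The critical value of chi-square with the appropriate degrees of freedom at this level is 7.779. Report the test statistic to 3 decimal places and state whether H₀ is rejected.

1.995; do not reject

Expected counts E_i = n·p_i: 318×0.295 = 93.81, 318×0.108 = 34.344, 318×0.194 = 61.692, 318×0.286 = 90.948, 318×0.117 = 37.206.
χ² = (99−93.81)²/93.81 + (27−34.344)²/34.344 + (64−61.692)²/61.692 + (92−90.948)²/90.948 + (36−37.206)²/37.206
   = 0.2871 + 1.5704 + 0.0863 + 0.0122 + 0.0391
Sum = 1.995
df = 4. Since 1.995 < 7.779, we do not reject H₀.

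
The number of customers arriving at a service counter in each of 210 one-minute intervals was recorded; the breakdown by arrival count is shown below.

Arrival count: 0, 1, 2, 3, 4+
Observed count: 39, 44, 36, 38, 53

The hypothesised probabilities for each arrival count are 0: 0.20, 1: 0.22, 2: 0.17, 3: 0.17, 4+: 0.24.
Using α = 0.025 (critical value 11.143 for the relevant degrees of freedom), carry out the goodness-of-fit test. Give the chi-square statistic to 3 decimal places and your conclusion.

Expected counts E_i = n·p_i: 210×0.20 = 42, 210×0.22 = 46.2, 210×0.17 = 35.7, 210×0.17 = 35.7, 210×0.24 = 50.4.
0: (39 − 42)²/42 = 9/42 = 0.2143
1: (44 − 46.2)²/46.2 = 4.84/46.2 = 0.1048
2: (36 − 35.7)²/35.7 = 0.09/35.7 = 0.0025
3: (38 − 35.7)²/35.7 = 5.29/35.7 = 0.1482
4+: (53 − 50.4)²/50.4 = 6.76/50.4 = 0.1341
Sum = 0.604
df = 4. Since 0.604 < 11.143, we do not reject H₀.

0.604; do not reject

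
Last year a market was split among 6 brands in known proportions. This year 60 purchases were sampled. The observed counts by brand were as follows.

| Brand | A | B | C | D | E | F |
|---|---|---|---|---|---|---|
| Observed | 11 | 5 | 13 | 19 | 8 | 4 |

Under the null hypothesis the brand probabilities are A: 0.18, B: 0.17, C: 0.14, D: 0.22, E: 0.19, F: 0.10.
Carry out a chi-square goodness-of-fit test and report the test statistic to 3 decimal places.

Expected counts E_i = n·p_i: 60×0.18 = 10.8, 60×0.17 = 10.2, 60×0.14 = 8.4, 60×0.22 = 13.2, 60×0.19 = 11.4, 60×0.10 = 6.
cat         O        E   (O−E)²/E
A          11     10.8     0.0037
B           5     10.2     2.6510
C          13      8.4     2.5190
D          19     13.2     2.5485
E           8     11.4     1.0140
F           4        6     0.6667
Sum = 9.403

9.403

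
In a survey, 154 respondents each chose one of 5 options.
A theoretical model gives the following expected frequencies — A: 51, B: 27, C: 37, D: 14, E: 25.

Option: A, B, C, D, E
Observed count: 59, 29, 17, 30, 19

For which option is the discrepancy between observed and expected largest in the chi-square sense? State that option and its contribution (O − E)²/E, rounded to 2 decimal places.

D, 18.29

A: (59 − 51)²/51 = 64/51 = 1.255
B: (29 − 27)²/27 = 4/27 = 0.148
C: (17 − 37)²/37 = 400/37 = 10.811
D: (30 − 14)²/14 = 256/14 = 18.286
E: (19 − 25)²/25 = 36/25 = 1.440
The largest term is for D: 18.29.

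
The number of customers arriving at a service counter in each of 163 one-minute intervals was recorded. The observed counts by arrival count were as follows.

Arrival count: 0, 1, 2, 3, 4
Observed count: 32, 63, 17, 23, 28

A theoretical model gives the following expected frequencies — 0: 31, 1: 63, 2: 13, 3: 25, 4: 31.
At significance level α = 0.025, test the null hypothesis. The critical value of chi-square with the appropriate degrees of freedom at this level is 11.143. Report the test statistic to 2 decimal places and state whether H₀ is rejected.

1.71; do not reject

cat         O        E   (O−E)²/E
0          32       31      0.032
1          63       63      0.000
2          17       13      1.231
3          23       25      0.160
4          28       31      0.290
Sum = 1.71
df = 4. Since 1.71 < 11.143, we do not reject H₀.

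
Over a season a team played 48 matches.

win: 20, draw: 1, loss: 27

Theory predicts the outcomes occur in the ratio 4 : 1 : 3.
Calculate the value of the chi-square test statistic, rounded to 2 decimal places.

Ratio total = 8. Expected counts: 48×4/8 = 24, 48×1/8 = 6, 48×3/8 = 18.
χ² = (20−24)²/24 + (1−6)²/6 + (27−18)²/18
   = 0.667 + 4.167 + 4.500
Sum = 9.33

9.33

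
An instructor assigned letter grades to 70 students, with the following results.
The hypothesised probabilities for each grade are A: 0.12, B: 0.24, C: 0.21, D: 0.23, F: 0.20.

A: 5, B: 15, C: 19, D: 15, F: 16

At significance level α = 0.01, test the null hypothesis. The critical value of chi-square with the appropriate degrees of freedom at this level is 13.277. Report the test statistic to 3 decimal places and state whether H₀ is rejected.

Expected counts E_i = n·p_i: 70×0.12 = 8.4, 70×0.24 = 16.8, 70×0.21 = 14.7, 70×0.23 = 16.1, 70×0.20 = 14.
cat         O        E   (O−E)²/E
A           5      8.4     1.3762
B          15     16.8     0.1929
C          19     14.7     1.2578
D          15     16.1     0.0752
F          16       14     0.2857
Sum = 3.188
df = 4. Since 3.188 < 13.277, we do not reject H₀.

3.188; do not reject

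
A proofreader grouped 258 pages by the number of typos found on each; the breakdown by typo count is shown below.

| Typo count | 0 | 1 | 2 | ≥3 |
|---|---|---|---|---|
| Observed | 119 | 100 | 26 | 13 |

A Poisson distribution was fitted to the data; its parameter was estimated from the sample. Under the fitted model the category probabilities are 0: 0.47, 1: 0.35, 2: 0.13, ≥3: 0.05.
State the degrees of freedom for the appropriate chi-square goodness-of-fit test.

2

There are k = 4 categories and 1 parameter estimated from the data, so df = 4 − 1 − 1 = 2.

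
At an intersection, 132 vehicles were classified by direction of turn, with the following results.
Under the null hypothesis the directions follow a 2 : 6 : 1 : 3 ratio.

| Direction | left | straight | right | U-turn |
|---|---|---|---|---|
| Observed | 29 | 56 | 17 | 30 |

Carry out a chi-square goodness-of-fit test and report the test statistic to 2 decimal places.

7.29

Ratio total = 12. Expected counts: 132×2/12 = 22, 132×6/12 = 66, 132×1/12 = 11, 132×3/12 = 33.
cat           O        E   (O−E)²/E
left         29       22      2.227
straight     56       66      1.515
right        17       11      3.273
U-turn       30       33      0.273
Sum = 7.29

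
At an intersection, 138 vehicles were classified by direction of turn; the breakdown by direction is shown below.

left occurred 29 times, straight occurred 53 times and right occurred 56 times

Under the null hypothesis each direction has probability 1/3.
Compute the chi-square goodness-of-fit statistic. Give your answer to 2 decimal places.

Expected count for each of the 3 categories: 138/3 = 46.
cat           O        E   (O−E)²/E
left         29       46      6.283
straight     53       46      1.065
right        56       46      2.174
Sum = 9.52

9.52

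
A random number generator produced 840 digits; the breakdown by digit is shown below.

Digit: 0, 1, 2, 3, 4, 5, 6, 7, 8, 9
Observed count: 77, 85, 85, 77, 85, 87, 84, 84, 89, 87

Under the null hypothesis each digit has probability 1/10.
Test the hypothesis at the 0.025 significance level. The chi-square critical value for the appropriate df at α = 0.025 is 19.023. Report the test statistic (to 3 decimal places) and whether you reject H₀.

1.714; do not reject

Under H₀ each category has probability 1/10, so each expected count is 840/10 = 84.
χ² = (77−84)²/84 + (85−84)²/84 + (85−84)²/84 + (77−84)²/84 + (85−84)²/84 + (87−84)²/84 + (84−84)²/84 + (84−84)²/84 + (89−84)²/84 + (87−84)²/84
   = 0.5833 + 0.0119 + 0.0119 + 0.5833 + 0.0119 + 0.1071 + 0.0000 + 0.0000 + 0.2976 + 0.1071
Sum = 1.714
df = 9. Since 1.714 < 19.023, we do not reject H₀.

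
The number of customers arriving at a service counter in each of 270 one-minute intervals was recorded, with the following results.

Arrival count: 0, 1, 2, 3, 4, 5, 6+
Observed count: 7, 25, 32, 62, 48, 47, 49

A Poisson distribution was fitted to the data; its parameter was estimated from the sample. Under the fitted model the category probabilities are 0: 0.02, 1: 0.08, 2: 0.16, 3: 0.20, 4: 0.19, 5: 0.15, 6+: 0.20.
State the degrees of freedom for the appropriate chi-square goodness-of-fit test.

There are k = 7 categories and 1 parameter estimated from the data, so df = 7 − 1 − 1 = 5.

5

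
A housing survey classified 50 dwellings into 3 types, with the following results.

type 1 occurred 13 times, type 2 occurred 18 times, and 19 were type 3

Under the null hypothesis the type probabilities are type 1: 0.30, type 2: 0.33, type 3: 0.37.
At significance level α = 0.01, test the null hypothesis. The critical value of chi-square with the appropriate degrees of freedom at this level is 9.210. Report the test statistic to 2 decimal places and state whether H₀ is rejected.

0.42; do not reject

Expected counts E_i = n·p_i: 50×0.30 = 15, 50×0.33 = 16.5, 50×0.37 = 18.5.
χ² = (13−15)²/15 + (18−16.5)²/16.5 + (19−18.5)²/18.5
   = 0.267 + 0.136 + 0.014
Sum = 0.42
df = 2. Since 0.42 < 9.210, we do not reject H₀.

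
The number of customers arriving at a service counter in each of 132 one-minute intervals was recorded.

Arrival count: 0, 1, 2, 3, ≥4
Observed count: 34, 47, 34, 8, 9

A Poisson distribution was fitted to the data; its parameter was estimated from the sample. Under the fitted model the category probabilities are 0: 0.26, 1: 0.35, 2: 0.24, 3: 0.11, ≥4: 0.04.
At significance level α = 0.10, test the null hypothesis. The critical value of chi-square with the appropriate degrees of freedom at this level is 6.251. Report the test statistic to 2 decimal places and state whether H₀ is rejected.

5.74; do not reject

Expected counts E_i = n·p_i: 132×0.26 = 34.32, 132×0.35 = 46.2, 132×0.24 = 31.68, 132×0.11 = 14.52, 132×0.04 = 5.28.
cat         O        E   (O−E)²/E
0          34    34.32      0.003
1          47     46.2      0.014
2          34    31.68      0.170
3           8    14.52      2.928
≥4          9     5.28      2.621
Sum = 5.74
df = 3. Since 5.74 < 6.251, we do not reject H₀.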